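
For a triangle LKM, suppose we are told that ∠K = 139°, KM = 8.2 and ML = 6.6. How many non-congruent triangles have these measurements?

KM·sin K = 8.2·sin(139°) ≈ 5.38.
Since ∠K is not acute, a triangle exists only if ML > KM; here ML ≤ KM, so there is no triangle.

0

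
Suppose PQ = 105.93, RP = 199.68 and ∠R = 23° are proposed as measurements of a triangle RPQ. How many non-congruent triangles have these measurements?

RP·sin R = 199.68·sin(23°) ≈ 78.02.
Since RP sin R < PQ < RP (78.02 < 105.93 < 199.68), two triangles exist.

2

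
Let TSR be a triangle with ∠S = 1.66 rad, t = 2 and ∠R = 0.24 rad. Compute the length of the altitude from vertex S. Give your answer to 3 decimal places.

The third angle is ∠T = π − ∠S − ∠R = 1.242 rad.
Law of sines: s = t·sin S/sin T ≈ 2.1051.
Law of sines: r = t·sin R/sin T ≈ 0.50238.
Area = ½·t·s·sin R ≈ 0.50039.
The altitude from S has length 2·area/s ≈ 0.47541.

0.475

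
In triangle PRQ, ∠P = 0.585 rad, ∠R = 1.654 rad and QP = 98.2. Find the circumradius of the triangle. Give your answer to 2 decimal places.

The third angle is ∠Q = π − ∠P − ∠R = 0.903 rad.
Law of sines: RQ = QP·sin P/sin R ≈ 54.414.
Law of sines: PR = QP·sin Q/sin R ≈ 77.348.
Circumradius = QP/(2 sin R) ≈ 49.27.

49.27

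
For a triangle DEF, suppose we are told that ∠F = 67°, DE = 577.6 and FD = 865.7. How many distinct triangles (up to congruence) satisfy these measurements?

FD·sin F = 865.7·sin(67°) ≈ 796.9.
Since DE = 577.6 < 796.9 = FD sin F, no triangle exists.

0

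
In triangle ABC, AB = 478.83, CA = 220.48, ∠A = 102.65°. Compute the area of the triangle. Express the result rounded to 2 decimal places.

51504.89

Area = ½·CA·AB·sin A ≈ 51505.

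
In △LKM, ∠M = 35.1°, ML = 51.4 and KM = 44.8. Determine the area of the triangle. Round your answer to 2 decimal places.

area ≈ 662.04

Area = ½·KM·ML·sin M ≈ 662.04.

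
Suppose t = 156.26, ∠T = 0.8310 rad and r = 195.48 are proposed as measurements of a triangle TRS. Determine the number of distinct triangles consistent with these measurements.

2

r·sin T = 195.48·sin(0.8310 rad) ≈ 144.4.
Since r sin T < t < r (144.4 < 156.26 < 195.48), two triangles exist.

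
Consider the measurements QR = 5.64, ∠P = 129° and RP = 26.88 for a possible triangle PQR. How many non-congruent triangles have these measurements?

0

RP·sin P = 26.88·sin(129°) ≈ 20.89.
Since ∠P is not acute, a triangle exists only if QR > RP; here QR ≤ RP, so there is no triangle.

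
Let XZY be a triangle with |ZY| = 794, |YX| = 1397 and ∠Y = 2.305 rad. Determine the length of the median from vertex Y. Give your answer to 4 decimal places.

m_Y ≈ 523.3788

By the law of cosines, |XZ|² = |ZY|² + |YX|² − 2·|ZY|·|YX|·cos Y = 4.0684e+06, so |XZ| ≈ 2017.
Median from Y: ½√(2·|ZY|² + 2·|YX|² − |XZ|²) ≈ 523.38.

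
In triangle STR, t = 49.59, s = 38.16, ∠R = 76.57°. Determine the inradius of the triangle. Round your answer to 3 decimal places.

By the law of cosines, r² = s² + t² − 2·s·t·cos R = 3036.3, so r ≈ 55.103.
Area = ½·s·t·sin R ≈ 920.3.
Semiperimeter p = (38.16+49.59+55.103)/2 = 71.426.
Inradius = area/p = 920.3/71.426 ≈ 12.885.

12.885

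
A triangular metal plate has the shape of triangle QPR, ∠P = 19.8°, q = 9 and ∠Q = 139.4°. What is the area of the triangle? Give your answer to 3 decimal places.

The third angle is ∠R = 180° − ∠Q − ∠P = 20.80°.
Law of sines: p = q·sin P/sin Q ≈ 4.6846.
Law of sines: r = q·sin R/sin Q ≈ 4.911.
Area = ½·q·p·sin R ≈ 7.486.

7.486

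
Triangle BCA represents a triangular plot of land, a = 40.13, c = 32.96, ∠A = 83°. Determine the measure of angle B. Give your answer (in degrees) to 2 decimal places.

Law of sines: sin C = c·sin A/a ≈ 0.81521.
Since a ≥ c, only the acute value applies: ∠C ≈ 54.61°.
Then ∠B = 180° − ∠A − ∠C ≈ 42.39°.

42.39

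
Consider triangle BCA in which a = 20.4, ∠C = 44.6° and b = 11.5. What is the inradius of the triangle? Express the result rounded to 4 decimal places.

3.5394

By the law of cosines, c² = a² + b² − 2·a·b·cos C = 214.33, so c ≈ 14.64.
Area = ½·a·b·sin C ≈ 82.363.
Semiperimeter s = (11.5+14.64+20.4)/2 = 23.27.
Inradius = area/s = 82.363/23.27 ≈ 3.5394.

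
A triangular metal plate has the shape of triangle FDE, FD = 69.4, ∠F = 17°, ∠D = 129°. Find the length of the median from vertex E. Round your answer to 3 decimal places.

The third angle is ∠E = 180° − ∠F − ∠D = 34.00°.
Law of sines: DE = FD·sin F/sin E ≈ 36.286.
Law of sines: EF = FD·sin D/sin E ≈ 96.45.
Median from E: ½√(2·DE² + 2·EF² − FD²) ≈ 64.074.

64.074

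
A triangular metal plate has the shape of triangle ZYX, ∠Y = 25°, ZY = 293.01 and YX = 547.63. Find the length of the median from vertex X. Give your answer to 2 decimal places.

By the law of cosines, XZ² = ZY² + YX² − 2·ZY·YX·cos Y = 94899, so XZ ≈ 308.06.
Median from X: ½√(2·YX² + 2·XZ² − ZY²) ≈ 419.45.

m_X ≈ 419.45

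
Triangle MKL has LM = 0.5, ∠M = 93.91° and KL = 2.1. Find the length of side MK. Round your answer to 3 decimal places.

Law of sines: sin K = LM·sin M/KL ≈ 0.23754.
Since KL ≥ LM, only the acute value applies: ∠K ≈ 13.74°.
Then ∠L = 180° − ∠M − ∠K ≈ 72.35°.
Law of sines gives MK = KL·sin L/sin M ≈ 2.0058.

2.006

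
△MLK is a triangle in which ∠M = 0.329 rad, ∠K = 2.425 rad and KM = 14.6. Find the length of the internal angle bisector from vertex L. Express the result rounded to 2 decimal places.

16.42

The third angle is ∠L = π − ∠K − ∠M = 0.388 rad.
Law of sines: LK = KM·sin M/sin L ≈ 12.481.
Law of sines: ML = KM·sin K/sin L ≈ 25.372.
The bisector from L has length 2·ML·LK·cos(∠L/2)/(ML+LK) ≈ 16.418.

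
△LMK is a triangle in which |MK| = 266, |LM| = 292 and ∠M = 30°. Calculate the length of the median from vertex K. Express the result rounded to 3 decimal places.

157.499

By the law of cosines, |KL|² = |LM|² + |MK|² − 2·|LM|·|MK|·cos M = 21488, so |KL| ≈ 146.59.
Median from K: ½√(2·|MK|² + 2·|KL|² − |LM|²) ≈ 157.5.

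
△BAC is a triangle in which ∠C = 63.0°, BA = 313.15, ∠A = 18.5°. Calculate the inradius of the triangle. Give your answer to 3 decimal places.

The third angle is ∠B = 180° − ∠A − ∠C = 98.50°.
Law of sines: AC = BA·sin B/sin C ≈ 347.6.
Law of sines: CB = BA·sin A/sin C ≈ 111.52.
Area = ½·BA·AC·sin A ≈ 17269.
Semiperimeter s = (347.6+111.52+313.15)/2 = 386.13.
Inradius = area/s = 17269/386.13 ≈ 44.724.

r ≈ 44.724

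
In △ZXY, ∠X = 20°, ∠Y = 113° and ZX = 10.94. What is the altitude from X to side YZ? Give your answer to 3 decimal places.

8.001

The third angle is ∠Z = 180° − ∠X − ∠Y = 47.00°.
Law of sines: XY = ZX·sin Z/sin Y ≈ 8.692.
Law of sines: YZ = ZX·sin X/sin Y ≈ 4.0648.
Area = ½·ZX·XY·sin X ≈ 16.261.
The altitude from X has length 2·area/YZ ≈ 8.001.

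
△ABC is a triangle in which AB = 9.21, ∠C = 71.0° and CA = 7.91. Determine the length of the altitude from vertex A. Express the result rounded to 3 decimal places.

Law of sines: sin B = CA·sin C/AB ≈ 0.81206.
Since AB ≥ CA, only the acute value applies: ∠B ≈ 54.30°.
Then ∠A = 180° − ∠C − ∠B ≈ 54.70°.
Law of sines gives BC = AB·sin A/sin C ≈ 7.95.
Area = ½·AB·CA·sin A ≈ 29.729.
The altitude from A has length 2·area/BC ≈ 7.4791.

h_A ≈ 7.479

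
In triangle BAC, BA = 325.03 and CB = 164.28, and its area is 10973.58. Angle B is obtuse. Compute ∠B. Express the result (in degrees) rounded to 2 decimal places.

From area = ½·CB·BA·sin B, we get sin B = 2·area/(CB·BA) ≈ 0.41103.
Taking the obtuse solution, ∠B ≈ 155.73°.

155.73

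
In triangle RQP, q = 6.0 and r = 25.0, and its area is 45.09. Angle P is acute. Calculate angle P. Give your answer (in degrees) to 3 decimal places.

∠P ≈ 36.956°

From area = ½·r·q·sin P, we get sin P = 2·area/(r·q) ≈ 0.60120.
Taking the acute solution, ∠P ≈ 36.96°.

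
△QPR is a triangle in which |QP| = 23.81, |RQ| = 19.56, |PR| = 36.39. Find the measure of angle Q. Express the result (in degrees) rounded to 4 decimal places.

∠Q ≈ 113.7221°

By the law of cosines, cos Q = (|RQ|² + |QP|² − |PR|²) / (2·|RQ|·|QP|) ≈ -0.40230, so ∠Q ≈ 113.72°.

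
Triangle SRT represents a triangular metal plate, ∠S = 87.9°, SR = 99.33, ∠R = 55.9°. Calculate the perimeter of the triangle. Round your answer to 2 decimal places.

The third angle is ∠T = 180° − ∠S − ∠R = 36.20°.
Law of sines: RT = SR·sin S/sin T ≈ 168.07.
Law of sines: TS = SR·sin R/sin T ≈ 139.27.
Semiperimeter s = (168.07+139.27+99.33)/2 = 203.33.
Perimeter = 168.07 + 139.27 + 99.33 = 406.67.

406.67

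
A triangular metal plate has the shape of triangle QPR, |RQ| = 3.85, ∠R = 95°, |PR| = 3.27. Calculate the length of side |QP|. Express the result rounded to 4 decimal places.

By the law of cosines, |QP|² = |PR|² + |RQ|² − 2·|PR|·|RQ|·cos R = 27.71, so |QP| ≈ 5.264.

5.2640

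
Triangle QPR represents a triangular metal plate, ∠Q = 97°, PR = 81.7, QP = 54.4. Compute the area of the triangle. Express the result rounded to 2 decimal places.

area ≈ 1476.34

Law of sines: sin R = QP·sin Q/PR ≈ 0.66089.
Since PR ≥ QP, only the acute value applies: ∠R ≈ 41.37°.
Then ∠P = 180° − ∠Q − ∠R ≈ 41.63°.
Law of sines gives RQ = PR·sin P/sin Q ≈ 54.685.
Area = ½·PR·QP·sin P ≈ 1476.3.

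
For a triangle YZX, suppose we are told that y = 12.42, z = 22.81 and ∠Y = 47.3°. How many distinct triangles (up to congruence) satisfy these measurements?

z·sin Y = 22.81·sin(47.3°) ≈ 16.76.
Since y = 12.42 < 16.76 = z sin Y, no triangle exists.

0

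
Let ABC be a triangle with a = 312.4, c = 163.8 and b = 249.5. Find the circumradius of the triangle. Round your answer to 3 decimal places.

By the law of cosines, cos A = (b² + c² − a²) / (2·b·c) ≈ -0.10415, so ∠A ≈ 95.98°.
Circumradius = a/(2 sin A) ≈ 157.05.

157.054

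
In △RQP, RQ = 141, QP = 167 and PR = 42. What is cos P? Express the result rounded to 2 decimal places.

cos P ≈ 0.70

By the law of cosines, cos P = (QP² + PR² − RQ²) / (2·QP·PR) ≈ 0.69661, so ∠P ≈ 45.84°.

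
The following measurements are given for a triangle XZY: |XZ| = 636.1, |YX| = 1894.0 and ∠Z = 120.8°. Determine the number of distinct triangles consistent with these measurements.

|XZ|·sin Z = 636.1·sin(120.8°) ≈ 546.4.
Since ∠Z is not acute, a triangle exists only if |YX| > |XZ|; here |YX| > |XZ|, so there is exactly one triangle.

1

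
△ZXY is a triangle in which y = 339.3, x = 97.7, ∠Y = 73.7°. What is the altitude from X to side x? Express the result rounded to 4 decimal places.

h_X ≈ 339.2966

Law of sines: sin X = x·sin Y/y ≈ 0.27637.
Since y ≥ x, only the acute value applies: ∠X ≈ 16.04°.
Then ∠Z = 180° − ∠Y − ∠X ≈ 90.26°.
Law of sines gives z = y·sin Z/sin Y ≈ 353.51.
Area = ½·y·x·sin Z ≈ 16575.
The altitude from X has length 2·area/x ≈ 339.3.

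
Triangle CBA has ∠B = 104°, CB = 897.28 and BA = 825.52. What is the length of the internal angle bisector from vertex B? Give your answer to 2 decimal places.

By the law of cosines, AC² = CB² + BA² − 2·CB·BA·cos B = 1.845e+06, so AC ≈ 1358.3.
The bisector from B has length 2·CB·BA·cos(∠B/2)/(CB+BA) ≈ 529.41.

t_B ≈ 529.41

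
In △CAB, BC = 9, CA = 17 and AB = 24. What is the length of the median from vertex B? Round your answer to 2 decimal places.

16.01

Median from B: ½√(2·AB² + 2·BC² − CA²) ≈ 16.008.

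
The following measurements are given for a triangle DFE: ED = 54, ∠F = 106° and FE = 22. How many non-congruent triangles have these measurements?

1

FE·sin F = 22·sin(106°) ≈ 21.15.
Since ∠F is not acute, a triangle exists only if ED > FE; here ED > FE, so there is exactly one triangle.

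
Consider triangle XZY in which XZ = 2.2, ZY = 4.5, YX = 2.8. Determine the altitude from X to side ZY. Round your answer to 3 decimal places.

h_X ≈ 1.080

Semiperimeter s = (4.5 + 2.8 + 2.2)/2 = 4.75.
Heron's formula: area = √(4.75·0.25·1.95·2.55) ≈ 2.43.
The altitude from X has length 2·area/ZY ≈ 1.08.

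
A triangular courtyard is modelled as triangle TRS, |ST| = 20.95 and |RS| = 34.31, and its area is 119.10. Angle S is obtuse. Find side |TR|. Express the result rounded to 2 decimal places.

54.52

From area = ½·|RS|·|ST|·sin S, we get sin S = 2·area/(|RS|·|ST|) ≈ 0.33139.
Taking the obtuse solution, ∠S ≈ 160.65°.
Law of cosines then gives |TR| ≈ 54.52.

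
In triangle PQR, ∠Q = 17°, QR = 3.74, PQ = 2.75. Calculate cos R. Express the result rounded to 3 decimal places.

cos R ≈ 0.810

By the law of cosines, RP² = PQ² + QR² − 2·PQ·QR·cos Q = 1.8789, so RP ≈ 1.3707.
Law of cosines again: cos R = (QR² + RP² − PQ²)/(2·QR·RP) ≈ 0.80990, so ∠R ≈ 35.91°.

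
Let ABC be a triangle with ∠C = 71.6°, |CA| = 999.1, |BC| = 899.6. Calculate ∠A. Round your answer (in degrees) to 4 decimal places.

∠A ≈ 50.0442°

By the law of cosines, |AB|² = |BC|² + |CA|² − 2·|BC|·|CA|·cos C = 1.2401e+06, so |AB| ≈ 1113.6.
Law of cosines again: cos A = (|CA|² + |AB|² − |BC|²)/(2·|CA|·|AB|) ≈ 0.64220, so ∠A ≈ 50.04°.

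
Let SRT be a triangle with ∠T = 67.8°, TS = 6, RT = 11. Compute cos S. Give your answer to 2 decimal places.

0.18

By the law of cosines, SR² = RT² + TS² − 2·RT·TS·cos T = 107.13, so SR ≈ 10.35.
Law of cosines again: cos S = (TS² + SR² − RT²)/(2·TS·SR) ≈ 0.17814, so ∠S ≈ 79.74°.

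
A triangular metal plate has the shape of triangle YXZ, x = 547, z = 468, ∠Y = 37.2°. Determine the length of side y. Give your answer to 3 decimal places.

By the law of cosines, y² = x² + z² − 2·x·z·cos Y = 1.1042e+05, so y ≈ 332.29.

332.289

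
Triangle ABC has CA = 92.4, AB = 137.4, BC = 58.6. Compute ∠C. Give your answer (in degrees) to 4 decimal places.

∠C ≈ 129.6288°

By the law of cosines, cos C = (BC² + CA² − AB²) / (2·BC·CA) ≈ -0.63781, so ∠C ≈ 129.63°.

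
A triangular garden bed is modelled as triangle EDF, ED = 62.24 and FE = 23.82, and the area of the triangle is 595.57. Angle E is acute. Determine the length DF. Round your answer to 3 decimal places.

51.728

From area = ½·FE·ED·sin E, we get sin E = 2·area/(FE·ED) ≈ 0.80344.
Taking the acute solution, ∠E ≈ 53.46°.
Law of cosines then gives DF ≈ 51.728.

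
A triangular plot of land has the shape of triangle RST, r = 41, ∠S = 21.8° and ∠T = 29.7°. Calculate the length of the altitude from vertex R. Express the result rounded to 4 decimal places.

The third angle is ∠R = 180° − ∠S − ∠T = 128.50°.
Law of sines: s = r·sin S/sin R ≈ 19.456.
Law of sines: t = r·sin T/sin R ≈ 25.957.
Area = ½·r·s·sin T ≈ 197.61.
The altitude from R has length 2·area/r ≈ 9.6394.

h_R ≈ 9.6394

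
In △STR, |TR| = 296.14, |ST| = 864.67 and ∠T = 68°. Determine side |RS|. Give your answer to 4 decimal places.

By the law of cosines, |RS|² = |ST|² + |TR|² − 2·|ST|·|TR|·cos T = 6.4351e+05, so |RS| ≈ 802.19.

802.1889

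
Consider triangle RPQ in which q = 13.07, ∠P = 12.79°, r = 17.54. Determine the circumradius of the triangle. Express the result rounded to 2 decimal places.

By the law of cosines, p² = q² + r² − 2·q·r·cos P = 31.357, so p ≈ 5.5997.
Area = ½·q·r·sin P ≈ 25.375.
Circumradius = p/(2 sin P) ≈ 12.647.

12.65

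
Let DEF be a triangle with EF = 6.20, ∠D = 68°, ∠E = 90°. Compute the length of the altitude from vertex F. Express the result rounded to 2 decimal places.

h_F ≈ 6.20

The third angle is ∠F = 180° − ∠D − ∠E = 22.00°.
Law of sines: FD = EF·sin E/sin D ≈ 6.6869.
Law of sines: DE = EF·sin F/sin D ≈ 2.505.
Area = ½·EF·FD·sin F ≈ 7.7654.
The altitude from F has length 2·area/DE ≈ 6.2.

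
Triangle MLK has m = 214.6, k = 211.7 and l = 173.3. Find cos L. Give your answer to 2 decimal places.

0.67

By the law of cosines, cos L = (k² + m² − l²) / (2·k·m) ≈ 0.66956, so ∠L ≈ 0.837 rad.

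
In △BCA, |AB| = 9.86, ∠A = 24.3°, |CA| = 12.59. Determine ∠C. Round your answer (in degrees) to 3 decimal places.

By the law of cosines, |BC|² = |CA|² + |AB|² − 2·|CA|·|AB|·cos A = 29.449, so |BC| ≈ 5.4267.
Law of cosines again: cos C = (|BC|² + |CA|² − |AB|²)/(2·|BC|·|CA|) ≈ 0.66404, so ∠C ≈ 48.39°.

∠C ≈ 48.391°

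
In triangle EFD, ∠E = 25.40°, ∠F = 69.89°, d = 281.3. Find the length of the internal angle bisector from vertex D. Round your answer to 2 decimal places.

The third angle is ∠D = 180° − ∠E − ∠F = 84.71°.
Law of sines: e = d·sin E/sin D ≈ 121.18.
Law of sines: f = d·sin F/sin D ≈ 265.28.
The bisector from D has length 2·e·f·cos(∠D/2)/(e+f) ≈ 122.94.

t_D ≈ 122.94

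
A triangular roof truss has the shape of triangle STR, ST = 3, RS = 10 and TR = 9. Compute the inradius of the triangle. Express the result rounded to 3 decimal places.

Semiperimeter s = (9 + 10 + 3)/2 = 11.
Heron's formula: area = √(11·2·1·8) ≈ 13.266.
Inradius = area/s = 13.266/11 ≈ 1.206.

r ≈ 1.206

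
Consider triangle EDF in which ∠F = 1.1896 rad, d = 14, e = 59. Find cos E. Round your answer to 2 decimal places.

-0.14

By the law of cosines, f² = e² + d² − 2·e·d·cos F = 3062.4, so f ≈ 55.339.
Law of cosines again: cos E = (d² + f² − e²)/(2·d·f) ≈ -0.14366, so ∠E ≈ 1.7150 rad.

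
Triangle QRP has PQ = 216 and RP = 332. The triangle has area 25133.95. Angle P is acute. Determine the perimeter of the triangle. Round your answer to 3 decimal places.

perimeter ≈ 781.648

From area = ½·RP·PQ·sin P, we get sin P = 2·area/(RP·PQ) ≈ 0.70097.
Taking the acute solution, ∠P ≈ 44.50°.
Law of cosines then gives QR ≈ 233.65.
Perimeter = 332 + 216 + 233.65 = 781.65.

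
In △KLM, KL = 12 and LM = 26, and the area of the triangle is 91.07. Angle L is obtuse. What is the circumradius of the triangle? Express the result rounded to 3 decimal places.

R ≈ 31.196

From area = ½·KL·LM·sin L, we get sin L = 2·area/(KL·LM) ≈ 0.58378.
Taking the obtuse solution, ∠L ≈ 144.28°.
Law of cosines then gives MK ≈ 36.423.
Circumradius = MK/(2 sin L) ≈ 31.196.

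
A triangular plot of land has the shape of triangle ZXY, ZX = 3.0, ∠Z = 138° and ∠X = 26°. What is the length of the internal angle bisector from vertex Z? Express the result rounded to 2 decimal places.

The third angle is ∠Y = 180° − ∠Z − ∠X = 16.00°.
Law of sines: XY = ZX·sin Z/sin Y ≈ 7.2827.
Law of sines: YZ = ZX·sin X/sin Y ≈ 4.7712.
The bisector from Z has length 2·YZ·ZX·cos(∠Z/2)/(YZ+ZX) ≈ 1.3201.

1.32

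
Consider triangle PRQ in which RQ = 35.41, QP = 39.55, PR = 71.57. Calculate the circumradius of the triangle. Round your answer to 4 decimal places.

62.9415

By the law of cosines, cos P = (QP² + PR² − RQ²) / (2·QP·PR) ≈ 0.95962, so ∠P ≈ 16.34°.
Circumradius = RQ/(2 sin P) ≈ 62.942.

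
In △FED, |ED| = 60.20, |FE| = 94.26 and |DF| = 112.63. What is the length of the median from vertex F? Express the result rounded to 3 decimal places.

Median from F: ½√(2·|DF|² + 2·|FE|² − |ED|²) ≈ 99.394.

m_F ≈ 99.394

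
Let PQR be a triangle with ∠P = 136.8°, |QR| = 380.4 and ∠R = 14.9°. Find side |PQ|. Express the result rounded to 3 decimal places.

The third angle is ∠Q = 180° − ∠R − ∠P = 28.30°.
Law of sines: |PQ| = |QR|·sin R/sin P ≈ 142.89.

142.888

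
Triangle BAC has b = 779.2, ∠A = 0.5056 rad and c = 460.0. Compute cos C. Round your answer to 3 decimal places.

By the law of cosines, a² = c² + b² − 2·c·b·cos A = 1.9158e+05, so a ≈ 437.7.
Law of cosines again: cos C = (b² + a² − c²)/(2·b·a) ≈ 0.86076, so ∠C ≈ 0.5340 rad.

0.861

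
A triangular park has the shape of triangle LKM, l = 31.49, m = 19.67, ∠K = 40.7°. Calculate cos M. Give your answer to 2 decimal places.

cos M ≈ 0.79

By the law of cosines, k² = m² + l² − 2·m·l·cos K = 439.34, so k ≈ 20.96.
Law of cosines again: cos M = (l² + k² − m²)/(2·l·k) ≈ 0.79089, so ∠M ≈ 37.73°.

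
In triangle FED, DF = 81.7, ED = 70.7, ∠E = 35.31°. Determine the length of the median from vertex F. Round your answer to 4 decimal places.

Law of sines: sin F = ED·sin E/DF ≈ 0.50018.
Since DF ≥ ED, only the acute value applies: ∠F ≈ 30.01°.
Then ∠D = 180° − ∠E − ∠F ≈ 114.68°.
Law of sines gives FE = DF·sin D/sin E ≈ 128.44.
Median from F: ½√(2·DF² + 2·FE² − ED²) ≈ 101.67.

m_F ≈ 101.6671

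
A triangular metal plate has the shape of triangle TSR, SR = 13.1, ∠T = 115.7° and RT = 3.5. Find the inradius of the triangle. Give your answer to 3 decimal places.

1.270

Law of sines: sin S = RT·sin T/SR ≈ 0.24075.
Since SR ≥ RT, only the acute value applies: ∠S ≈ 13.93°.
Then ∠R = 180° − ∠T − ∠S ≈ 50.37°.
Law of sines gives TS = SR·sin R/sin T ≈ 11.197.
Area = ½·SR·RT·sin R ≈ 17.656.
Semiperimeter s = (13.1+3.5+11.197)/2 = 13.898.
Inradius = area/s = 17.656/13.898 ≈ 1.2704.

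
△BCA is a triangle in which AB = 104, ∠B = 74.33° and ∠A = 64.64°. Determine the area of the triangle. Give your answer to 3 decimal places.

The third angle is ∠C = 180° − ∠A − ∠B = 41.03°.
Law of sines: CA = AB·sin B/sin C ≈ 152.54.
Law of sines: BC = AB·sin A/sin C ≈ 143.16.
Area = ½·AB·CA·sin A ≈ 7167.6.

7167.641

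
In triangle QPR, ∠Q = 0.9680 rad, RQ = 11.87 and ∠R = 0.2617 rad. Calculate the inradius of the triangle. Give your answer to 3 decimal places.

1.249

The third angle is ∠P = π − ∠R − ∠Q = 1.9119 rad.
Law of sines: PR = RQ·sin Q/sin P ≈ 10.376.
Law of sines: QP = RQ·sin R/sin P ≈ 3.2588.
Area = ½·RQ·PR·sin R ≈ 15.932.
Semiperimeter s = (10.376+11.87+3.2588)/2 = 12.752.
Inradius = area/s = 15.932/12.752 ≈ 1.2494.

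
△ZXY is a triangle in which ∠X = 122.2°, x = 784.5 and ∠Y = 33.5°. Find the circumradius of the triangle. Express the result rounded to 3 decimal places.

463.547

The third angle is ∠Z = 180° − ∠X − ∠Y = 24.30°.
Law of sines: z = x·sin Z/sin X ≈ 381.51.
Law of sines: y = x·sin Y/sin X ≈ 511.7.
Circumradius = x/(2 sin X) ≈ 463.55.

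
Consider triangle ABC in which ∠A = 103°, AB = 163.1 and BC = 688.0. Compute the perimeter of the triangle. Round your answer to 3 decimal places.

perimeter ≈ 1483.805

Law of sines: sin C = AB·sin A/BC ≈ 0.23099.
Since BC ≥ AB, only the acute value applies: ∠C ≈ 13.36°.
Then ∠B = 180° − ∠A − ∠C ≈ 63.64°.
Law of sines gives CA = BC·sin B/sin A ≈ 632.7.
Semiperimeter s = (688+632.7+163.1)/2 = 741.9.
Perimeter = 688 + 632.7 + 163.1 = 1483.8.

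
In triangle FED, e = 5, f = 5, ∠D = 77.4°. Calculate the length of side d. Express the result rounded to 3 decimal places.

By the law of cosines, d² = f² + e² − 2·f·e·cos D = 39.093, so d ≈ 6.2524.

6.252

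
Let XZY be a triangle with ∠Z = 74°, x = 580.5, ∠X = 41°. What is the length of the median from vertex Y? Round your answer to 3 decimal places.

The third angle is ∠Y = 180° − ∠X − ∠Z = 65.00°.
Law of sines: z = x·sin Z/sin X ≈ 850.55.
Law of sines: y = x·sin Y/sin X ≈ 801.93.
Median from Y: ½√(2·x² + 2·z² − y²) ≈ 607.81.

607.814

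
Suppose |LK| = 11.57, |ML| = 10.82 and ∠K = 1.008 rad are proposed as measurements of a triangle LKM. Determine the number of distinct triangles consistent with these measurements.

|LK|·sin K = 11.57·sin(1.008 rad) ≈ 9.786.
Since |LK| sin K < |ML| < |LK| (9.786 < 10.82 < 11.57), two triangles exist.

2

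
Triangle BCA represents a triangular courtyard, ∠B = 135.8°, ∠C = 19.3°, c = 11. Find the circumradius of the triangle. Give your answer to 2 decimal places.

The third angle is ∠A = 180° − ∠B − ∠C = 24.90°.
Law of sines: b = c·sin B/sin C ≈ 23.203.
Law of sines: a = c·sin A/sin C ≈ 14.013.
Circumradius = c/(2 sin C) ≈ 16.641.

R ≈ 16.64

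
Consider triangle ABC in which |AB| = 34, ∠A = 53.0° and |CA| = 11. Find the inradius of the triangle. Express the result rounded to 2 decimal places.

By the law of cosines, |BC|² = |CA|² + |AB|² − 2·|CA|·|AB|·cos A = 826.84, so |BC| ≈ 28.755.
Area = ½·|CA|·|AB|·sin A ≈ 149.34.
Semiperimeter s = (28.755+11+34)/2 = 36.877.
Inradius = area/s = 149.34/36.877 ≈ 4.0498.

r ≈ 4.05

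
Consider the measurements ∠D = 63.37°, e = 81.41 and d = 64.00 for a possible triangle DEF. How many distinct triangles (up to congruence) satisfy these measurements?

e·sin D = 81.41·sin(63.37°) ≈ 72.77.
Since d = 64.00 < 72.77 = e sin D, no triangle exists.

0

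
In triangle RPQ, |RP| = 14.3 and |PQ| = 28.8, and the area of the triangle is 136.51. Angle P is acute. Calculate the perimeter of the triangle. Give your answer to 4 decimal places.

From area = ½·|RP|·|PQ|·sin P, we get sin P = 2·area/(|RP|·|PQ|) ≈ 0.66293.
Taking the acute solution, ∠P ≈ 41.52°.
Law of cosines then gives |QR| ≈ 20.427.
Perimeter = 28.8 + 20.427 + 14.3 = 63.527.

perimeter ≈ 63.5268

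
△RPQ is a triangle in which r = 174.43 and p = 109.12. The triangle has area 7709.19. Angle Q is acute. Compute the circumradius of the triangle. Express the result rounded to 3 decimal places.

From area = ½·r·p·sin Q, we get sin Q = 2·area/(r·p) ≈ 0.81005.
Taking the acute solution, ∠Q ≈ 0.944 rad.
Law of cosines then gives q ≈ 141.46.
Circumradius = q/(2 sin Q) ≈ 87.317.

87.317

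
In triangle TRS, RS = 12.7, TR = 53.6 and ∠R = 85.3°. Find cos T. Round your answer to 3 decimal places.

By the law of cosines, ST² = TR² + RS² − 2·TR·RS·cos R = 2922.7, so ST ≈ 54.062.
Law of cosines again: cos T = (ST² + TR² − RS²)/(2·ST·TR) ≈ 0.97221, so ∠T ≈ 13.54°.

0.972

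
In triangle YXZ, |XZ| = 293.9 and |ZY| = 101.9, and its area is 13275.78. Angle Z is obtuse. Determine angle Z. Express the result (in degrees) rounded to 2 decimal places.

∠Z ≈ 117.55°

From area = ½·|XZ|·|ZY|·sin Z, we get sin Z = 2·area/(|XZ|·|ZY|) ≈ 0.88658.
Taking the obtuse solution, ∠Z ≈ 117.55°.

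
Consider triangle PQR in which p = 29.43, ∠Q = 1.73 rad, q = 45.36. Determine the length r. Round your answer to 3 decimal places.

Law of sines: sin P = p·sin Q/q ≈ 0.64060.
Since q ≥ p, only the acute value applies: ∠P ≈ 0.695 rad.
Then ∠R = π − ∠Q − ∠P ≈ 0.716 rad.
Law of sines gives r = q·sin R/sin Q ≈ 30.165.

30.165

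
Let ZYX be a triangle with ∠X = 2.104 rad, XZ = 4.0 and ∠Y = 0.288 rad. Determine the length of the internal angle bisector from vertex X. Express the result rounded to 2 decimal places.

The third angle is ∠Z = π − ∠Y − ∠X = 0.750 rad.
Law of sines: YX = XZ·sin Z/sin Y ≈ 9.5952.
Law of sines: ZY = XZ·sin X/sin Y ≈ 12.128.
The bisector from X has length 2·YX·XZ·cos(∠X/2)/(YX+XZ) ≈ 2.7996.

2.80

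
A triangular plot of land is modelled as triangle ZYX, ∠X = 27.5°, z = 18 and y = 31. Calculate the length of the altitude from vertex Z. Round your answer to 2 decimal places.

14.31

By the law of cosines, x² = z² + y² − 2·z·y·cos X = 295.1, so x ≈ 17.178.
Area = ½·z·y·sin X ≈ 128.83.
The altitude from Z has length 2·area/z ≈ 14.314.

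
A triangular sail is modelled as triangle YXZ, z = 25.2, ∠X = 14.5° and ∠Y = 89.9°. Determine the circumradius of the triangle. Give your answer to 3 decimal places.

13.009

The third angle is ∠Z = 180° − ∠Y − ∠X = 75.60°.
Law of sines: y = z·sin Y/sin Z ≈ 26.017.
Law of sines: x = z·sin X/sin Z ≈ 6.5142.
Circumradius = z/(2 sin Z) ≈ 13.009.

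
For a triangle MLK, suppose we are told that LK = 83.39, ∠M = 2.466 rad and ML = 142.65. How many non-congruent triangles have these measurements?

0

ML·sin M = 142.65·sin(2.466 rad) ≈ 89.21.
Since ∠M is not acute, a triangle exists only if LK > ML; here LK ≤ ML, so there is no triangle.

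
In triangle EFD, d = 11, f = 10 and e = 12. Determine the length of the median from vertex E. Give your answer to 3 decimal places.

m_E ≈ 8.631

Median from E: ½√(2·f² + 2·d² − e²) ≈ 8.6313.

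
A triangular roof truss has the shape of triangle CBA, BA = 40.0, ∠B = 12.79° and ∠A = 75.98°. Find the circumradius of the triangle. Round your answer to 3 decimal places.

20.005

The third angle is ∠C = 180° − ∠B − ∠A = 91.23°.
Law of sines: AC = BA·sin B/sin C ≈ 8.8572.
Law of sines: CB = BA·sin A/sin C ≈ 38.817.
Circumradius = BA/(2 sin C) ≈ 20.005.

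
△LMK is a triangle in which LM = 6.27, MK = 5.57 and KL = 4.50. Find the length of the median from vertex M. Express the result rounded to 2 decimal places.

m_M ≈ 5.49

Median from M: ½√(2·LM² + 2·MK² − KL²) ≈ 5.4869.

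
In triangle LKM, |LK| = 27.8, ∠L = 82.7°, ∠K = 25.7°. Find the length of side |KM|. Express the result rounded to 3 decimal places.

29.060

The third angle is ∠M = 180° − ∠L − ∠K = 71.60°.
Law of sines: |KM| = |LK|·sin L/sin M ≈ 29.06.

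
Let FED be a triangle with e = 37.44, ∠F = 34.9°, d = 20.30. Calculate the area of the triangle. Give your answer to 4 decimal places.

area ≈ 217.4246

Area = ½·e·d·sin F ≈ 217.42.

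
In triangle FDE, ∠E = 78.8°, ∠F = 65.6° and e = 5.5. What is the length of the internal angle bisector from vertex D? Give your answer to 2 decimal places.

5.04

The third angle is ∠D = 180° − ∠E − ∠F = 35.60°.
Law of sines: f = e·sin F/sin E ≈ 5.106.
Law of sines: d = e·sin D/sin E ≈ 3.2638.
The bisector from D has length 2·e·f·cos(∠D/2)/(e+f) ≈ 5.0422.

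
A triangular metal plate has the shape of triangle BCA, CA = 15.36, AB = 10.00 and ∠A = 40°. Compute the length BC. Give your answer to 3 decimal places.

By the law of cosines, BC² = CA² + AB² − 2·CA·AB·cos A = 100.6, so BC ≈ 10.03.

10.030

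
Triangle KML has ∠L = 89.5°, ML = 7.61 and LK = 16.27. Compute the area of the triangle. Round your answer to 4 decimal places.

Area = ½·ML·LK·sin L ≈ 61.905.

area ≈ 61.9050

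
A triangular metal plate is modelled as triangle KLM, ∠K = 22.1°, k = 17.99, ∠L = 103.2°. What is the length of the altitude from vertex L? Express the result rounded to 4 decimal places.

h_L ≈ 14.6823

The third angle is ∠M = 180° − ∠K − ∠L = 54.70°.
Law of sines: l = k·sin L/sin K ≈ 46.554.
Law of sines: m = k·sin M/sin K ≈ 39.025.
Area = ½·k·l·sin M ≈ 341.76.
The altitude from L has length 2·area/l ≈ 14.682.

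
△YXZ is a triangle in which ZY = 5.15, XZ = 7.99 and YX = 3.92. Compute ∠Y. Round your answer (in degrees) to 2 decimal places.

By the law of cosines, cos Y = (ZY² + YX² − XZ²) / (2·ZY·YX) ≈ -0.54367, so ∠Y ≈ 122.93°.

122.93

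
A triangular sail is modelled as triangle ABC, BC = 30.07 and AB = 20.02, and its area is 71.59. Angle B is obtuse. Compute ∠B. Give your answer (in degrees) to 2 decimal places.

166.24

From area = ½·AB·BC·sin B, we get sin B = 2·area/(AB·BC) ≈ 0.23784.
Taking the obtuse solution, ∠B ≈ 166.24°.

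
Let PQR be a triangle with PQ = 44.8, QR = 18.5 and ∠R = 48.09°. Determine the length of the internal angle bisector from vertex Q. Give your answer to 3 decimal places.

t_Q ≈ 14.260

Law of sines: sin P = QR·sin R/PQ ≈ 0.30731.
Since PQ ≥ QR, only the acute value applies: ∠P ≈ 17.90°.
Then ∠Q = 180° − ∠R − ∠P ≈ 114.01°.
Law of sines gives RP = PQ·sin Q/sin R ≈ 54.989.
The bisector from Q has length 2·PQ·QR·cos(∠Q/2)/(PQ+QR) ≈ 14.26.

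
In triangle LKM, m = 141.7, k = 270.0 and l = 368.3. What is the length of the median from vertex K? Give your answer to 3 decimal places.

Median from K: ½√(2·m² + 2·l² − k²) ≈ 244.21.

m_K ≈ 244.207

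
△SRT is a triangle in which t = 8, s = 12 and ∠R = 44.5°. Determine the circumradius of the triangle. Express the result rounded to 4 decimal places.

6.0132

By the law of cosines, r² = t² + s² − 2·t·s·cos R = 71.056, so r ≈ 8.4295.
Area = ½·t·s·sin R ≈ 33.644.
Circumradius = r/(2 sin R) ≈ 6.0132.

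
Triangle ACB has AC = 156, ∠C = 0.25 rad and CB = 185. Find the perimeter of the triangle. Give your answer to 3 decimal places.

By the law of cosines, BA² = AC² + CB² − 2·AC·CB·cos C = 2635.4, so BA ≈ 51.336.
Semiperimeter s = (185+51.336+156)/2 = 196.17.
Perimeter = 185 + 51.336 + 156 = 392.34.

392.336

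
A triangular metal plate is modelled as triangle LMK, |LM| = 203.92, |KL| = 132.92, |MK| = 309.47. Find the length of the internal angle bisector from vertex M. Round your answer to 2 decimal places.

By the law of cosines, cos M = (|LM|² + |MK|² − |KL|²) / (2·|LM|·|MK|) ≈ 0.94829, so ∠M ≈ 18.51°.
The bisector from M has length 2·|LM|·|MK|·cos(∠M/2)/(|LM|+|MK|) ≈ 242.65.

t_M ≈ 242.65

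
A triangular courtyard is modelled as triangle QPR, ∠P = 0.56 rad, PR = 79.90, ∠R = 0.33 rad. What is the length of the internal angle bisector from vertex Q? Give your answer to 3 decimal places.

The third angle is ∠Q = π − ∠P − ∠R = 2.252 rad.
Law of sines: RQ = PR·sin P/sin Q ≈ 54.618.
Law of sines: QP = PR·sin R/sin Q ≈ 33.319.
The bisector from Q has length 2·RQ·QP·cos(∠Q/2)/(RQ+QP) ≈ 17.816.

17.816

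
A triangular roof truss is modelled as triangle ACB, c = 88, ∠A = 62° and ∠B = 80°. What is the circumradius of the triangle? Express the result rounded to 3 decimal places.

The third angle is ∠C = 180° − ∠B − ∠A = 38.00°.
Law of sines: a = c·sin A/sin C ≈ 126.2.
Law of sines: b = c·sin B/sin C ≈ 140.76.
Circumradius = c/(2 sin C) ≈ 71.468.

R ≈ 71.468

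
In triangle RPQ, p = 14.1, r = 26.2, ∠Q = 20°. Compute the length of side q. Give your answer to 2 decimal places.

13.82

By the law of cosines, q² = r² + p² − 2·r·p·cos Q = 190.97, so q ≈ 13.819.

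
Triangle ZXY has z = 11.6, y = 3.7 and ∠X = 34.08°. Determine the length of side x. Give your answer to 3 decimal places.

By the law of cosines, x² = y² + z² − 2·y·z·cos X = 77.153, so x ≈ 8.7836.

8.784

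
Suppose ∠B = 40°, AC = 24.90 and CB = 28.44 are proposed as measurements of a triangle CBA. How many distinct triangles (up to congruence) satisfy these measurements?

CB·sin B = 28.44·sin(40°) ≈ 18.28.
Since CB sin B < AC < CB (18.28 < 24.90 < 28.44), two triangles exist.

2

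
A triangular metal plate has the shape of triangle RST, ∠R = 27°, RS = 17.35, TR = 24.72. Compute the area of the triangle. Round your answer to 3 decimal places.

Area = ½·TR·RS·sin R ≈ 97.356.

area ≈ 97.356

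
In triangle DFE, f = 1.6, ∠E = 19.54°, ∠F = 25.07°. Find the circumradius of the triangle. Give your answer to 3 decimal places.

The third angle is ∠D = 180° − ∠F − ∠E = 135.39°.
Law of sines: d = f·sin D/sin F ≈ 2.6518.
Law of sines: e = f·sin E/sin F ≈ 1.263.
Circumradius = f/(2 sin F) ≈ 1.888.

R ≈ 1.888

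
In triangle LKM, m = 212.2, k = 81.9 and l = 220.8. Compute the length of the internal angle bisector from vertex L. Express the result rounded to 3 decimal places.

87.083

By the law of cosines, cos L = (k² + m² − l²) / (2·k·m) ≈ 0.08584, so ∠L ≈ 85.08°.
The bisector from L has length 2·k·m·cos(∠L/2)/(k+m) ≈ 87.083.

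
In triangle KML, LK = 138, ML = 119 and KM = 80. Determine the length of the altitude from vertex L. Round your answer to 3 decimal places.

118.622

Semiperimeter s = (119 + 138 + 80)/2 = 168.5.
Heron's formula: area = √(168.5·49.5·30.5·88.5) ≈ 4744.9.
The altitude from L has length 2·area/KM ≈ 118.62.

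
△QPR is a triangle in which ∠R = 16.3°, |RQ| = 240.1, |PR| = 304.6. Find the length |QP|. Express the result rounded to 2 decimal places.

100.20

By the law of cosines, |QP|² = |PR|² + |RQ|² − 2·|PR|·|RQ|·cos R = 10039, so |QP| ≈ 100.2.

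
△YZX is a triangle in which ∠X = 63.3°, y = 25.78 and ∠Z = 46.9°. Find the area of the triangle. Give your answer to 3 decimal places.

The third angle is ∠Y = 180° − ∠Z − ∠X = 69.80°.
Law of sines: z = y·sin Z/sin Y ≈ 20.057.
Law of sines: x = y·sin X/sin Y ≈ 24.541.
Area = ½·y·z·sin X ≈ 230.97.

area ≈ 230.970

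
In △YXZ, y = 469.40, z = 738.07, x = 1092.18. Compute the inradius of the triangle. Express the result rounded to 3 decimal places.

r ≈ 118.515

Semiperimeter s = (469.4 + 1092.2 + 738.07)/2 = 1149.8.
Heron's formula: area = √(1149.8·680.43·57.645·411.75) ≈ 1.3627e+05.
Inradius = area/s = 1.3627e+05/1149.8 ≈ 118.52.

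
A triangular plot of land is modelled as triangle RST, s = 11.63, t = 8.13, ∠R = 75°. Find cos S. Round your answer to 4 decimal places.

By the law of cosines, r² = s² + t² − 2·s·t·cos R = 152.41, so r ≈ 12.345.
Law of cosines again: cos S = (t² + r² − s²)/(2·t·r) ≈ 0.41472, so ∠S ≈ 65.50°.

cos S ≈ 0.4147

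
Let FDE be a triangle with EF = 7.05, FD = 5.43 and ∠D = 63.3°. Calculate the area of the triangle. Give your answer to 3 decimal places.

Law of sines: sin E = FD·sin D/EF ≈ 0.68809.
Since EF ≥ FD, only the acute value applies: ∠E ≈ 43.48°.
Then ∠F = 180° − ∠D − ∠E ≈ 73.22°.
Law of sines gives DE = EF·sin F/sin D ≈ 7.5555.
Area = ½·EF·FD·sin F ≈ 18.326.

area ≈ 18.326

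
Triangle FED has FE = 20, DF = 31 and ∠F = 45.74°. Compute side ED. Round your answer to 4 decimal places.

By the law of cosines, ED² = DF² + FE² − 2·DF·FE·cos F = 495.58, so ED ≈ 22.262.

22.2617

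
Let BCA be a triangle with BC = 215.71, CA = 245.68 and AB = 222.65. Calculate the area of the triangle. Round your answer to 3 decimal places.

Semiperimeter s = (245.68 + 222.65 + 215.71)/2 = 342.02.
Heron's formula: area = √(342.02·96.34·119.37·126.31) ≈ 22289.

area ≈ 22289.254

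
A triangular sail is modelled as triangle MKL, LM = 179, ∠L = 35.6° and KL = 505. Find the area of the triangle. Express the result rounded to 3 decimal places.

26310.503

Area = ½·KL·LM·sin L ≈ 26311.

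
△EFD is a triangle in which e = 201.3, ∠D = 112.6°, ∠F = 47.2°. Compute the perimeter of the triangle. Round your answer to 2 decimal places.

perimeter ≈ 1167.25

The third angle is ∠E = 180° − ∠F − ∠D = 20.20°.
Law of sines: f = e·sin F/sin E ≈ 427.75.
Law of sines: d = e·sin D/sin E ≈ 538.21.
Semiperimeter s = (201.3+427.75+538.21)/2 = 583.63.
Perimeter = 201.3 + 427.75 + 538.21 = 1167.3.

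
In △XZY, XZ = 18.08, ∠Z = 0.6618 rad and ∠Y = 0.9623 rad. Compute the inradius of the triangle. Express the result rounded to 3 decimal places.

The third angle is ∠X = π − ∠Z − ∠Y = 1.5175 rad.
Law of sines: ZY = XZ·sin X/sin Y ≈ 22.004.
Law of sines: YX = XZ·sin Z/sin Y ≈ 13.541.
Area = ½·XZ·ZY·sin Z ≈ 122.24.
Semiperimeter s = (22.004+13.541+18.08)/2 = 26.813.
Inradius = area/s = 122.24/26.813 ≈ 4.5591.

r ≈ 4.559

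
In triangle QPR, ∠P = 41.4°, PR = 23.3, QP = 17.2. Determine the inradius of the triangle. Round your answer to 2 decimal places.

By the law of cosines, RQ² = QP² + PR² − 2·QP·PR·cos P = 237.5, so RQ ≈ 15.411.
Area = ½·QP·PR·sin P ≈ 132.51.
Semiperimeter s = (23.3+15.411+17.2)/2 = 27.956.
Inradius = area/s = 132.51/27.956 ≈ 4.7402.

r ≈ 4.74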